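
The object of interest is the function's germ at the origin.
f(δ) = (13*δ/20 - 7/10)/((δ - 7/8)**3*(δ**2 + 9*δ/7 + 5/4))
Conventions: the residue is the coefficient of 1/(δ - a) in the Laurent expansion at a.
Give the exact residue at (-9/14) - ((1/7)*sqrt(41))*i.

The factor δ**2 + 9*δ/7 + 5/4 splits as (δ - a)(δ - a') with a = (-9/14) - ((1/7)*sqrt(41))*i, a' = (-9/14) + ((1/7)*sqrt(41))*i. At the order-1 pole a set g(δ) = (δ - a)*f(δ) = [(13*δ/20 - 7/10)/(δ - 7/8)**3] / (δ - a').
Simple pole: residue = g(a) at a = (-9/14) - ((1/7)*sqrt(41))*i, which is (1188416/10526705) + ((3513312/431594905)*sqrt(41))*i.

The residue is (1188416/10526705) + ((3513312/431594905)*sqrt(41))*i.


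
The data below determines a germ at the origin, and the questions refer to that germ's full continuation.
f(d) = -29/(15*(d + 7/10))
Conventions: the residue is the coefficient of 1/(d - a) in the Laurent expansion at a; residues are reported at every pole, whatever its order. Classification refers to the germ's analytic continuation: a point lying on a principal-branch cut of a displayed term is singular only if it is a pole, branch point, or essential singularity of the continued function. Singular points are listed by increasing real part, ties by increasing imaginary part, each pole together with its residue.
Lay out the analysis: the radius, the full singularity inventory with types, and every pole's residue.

Denominator factor (d + 7/10): pole of order 1 at -7/10, modulus 7/10.
The radius of convergence is the smallest modulus among the singular points: 7/10.
At the order-1 pole -7/10 set g(d) = (d - (-7/10))*f(d) = -29/15.
Simple pole: residue = g(a) at a = -7/10, which is -29/15.

Radius of convergence at 0: 7/10.
At -7/10: a pole of order 1; residue -29/15.


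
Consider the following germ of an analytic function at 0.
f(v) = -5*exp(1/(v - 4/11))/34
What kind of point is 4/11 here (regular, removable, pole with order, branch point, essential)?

The point is an essential singularity.

The exponent 1/(v - (4/11)) has a pole at 4/11, so exp(1/(v - (4/11))) takes every nonzero value near it: an essential singularity (not a pole of any order).


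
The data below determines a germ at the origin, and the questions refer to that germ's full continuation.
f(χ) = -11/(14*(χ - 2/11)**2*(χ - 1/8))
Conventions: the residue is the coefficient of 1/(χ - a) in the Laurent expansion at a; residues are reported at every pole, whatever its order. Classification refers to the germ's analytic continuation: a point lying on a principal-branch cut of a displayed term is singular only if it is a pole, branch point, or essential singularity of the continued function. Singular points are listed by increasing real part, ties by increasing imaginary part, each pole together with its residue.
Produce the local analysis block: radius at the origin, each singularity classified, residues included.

Radius of convergence at 0: 1/8.
At 1/8: a pole of order 1; residue -42592/175.
At 2/11: a pole of order 2; residue 42592/175.

Denominator factor (χ - 2/11)^2: pole of order 2 at 2/11, modulus 2/11.
Denominator factor (χ - 1/8): pole of order 1 at 1/8, modulus 1/8.
The radius of convergence is the smallest modulus among the singular points: 1/8.
At the order-1 pole 1/8 set g(χ) = (χ - (1/8))*f(χ) = -11/(14*(χ - 2/11)**2).
Simple pole: residue = g(a) at a = 1/8, which is -42592/175.
At the order-2 pole 2/11 set g(χ) = (χ - (2/11))^2*f(χ) = -11/(14*(χ - 1/8)).
Order-2 pole: residue = g'(a); g'(2/11) = 42592/175, so the residue is 42592/175.
List the singular points by increasing real part (a conjugate pair: the negative imaginary part first).


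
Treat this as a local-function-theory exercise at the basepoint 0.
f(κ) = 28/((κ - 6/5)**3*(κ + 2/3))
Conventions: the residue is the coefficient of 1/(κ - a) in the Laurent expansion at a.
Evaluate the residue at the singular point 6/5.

The residue is 3375/784.

At the order-3 pole 6/5 set g(κ) = (κ - (6/5))^3*f(κ) = 28/(κ + 2/3).
Order-3 pole: residue = g''(a)/2; g''(6/5) = 3375/392, so the residue is 3375/784.


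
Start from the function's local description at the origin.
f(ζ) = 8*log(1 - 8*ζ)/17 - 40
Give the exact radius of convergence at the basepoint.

Branch term (8/17)*log(1 - ζ/(1/8)): its argument vanishes at ζ = 1/8, a logarithmic branch point, modulus 1/8.
The radius of convergence is the smallest modulus among the singular points: 1/8.

The radius of convergence is 1/8.


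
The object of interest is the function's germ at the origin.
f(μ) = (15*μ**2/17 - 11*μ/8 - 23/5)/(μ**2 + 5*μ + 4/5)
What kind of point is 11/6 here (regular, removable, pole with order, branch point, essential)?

The point is a regular point.

Denominator factors: μ**2 + 5*μ + 4/5 = 2399/180 at μ = 11/6 — none vanishes.
So the germ continues analytically to 11/6.


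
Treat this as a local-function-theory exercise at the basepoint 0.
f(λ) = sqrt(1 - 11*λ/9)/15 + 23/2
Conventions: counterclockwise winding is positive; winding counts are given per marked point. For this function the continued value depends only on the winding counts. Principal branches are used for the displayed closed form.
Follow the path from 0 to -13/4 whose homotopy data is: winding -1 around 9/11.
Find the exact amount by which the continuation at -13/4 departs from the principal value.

Continued minus principal equals -(1/45)*sqrt(179).

The rational part is single-valued and drops out of the difference; each branch term changes only by its own monodromy.
(1/15)*sqrt(1 - λ/(9/11)): winding -1 is odd, the square root flips sign, contributing -2*(1/15)*sqrt(1 - (-13/4)/(9/11)) = -2*(1/15)*sqrt(179/36) = -(1/45)*sqrt(179).
Summing the contributions at λ = -13/4 gives -(1/45)*sqrt(179).


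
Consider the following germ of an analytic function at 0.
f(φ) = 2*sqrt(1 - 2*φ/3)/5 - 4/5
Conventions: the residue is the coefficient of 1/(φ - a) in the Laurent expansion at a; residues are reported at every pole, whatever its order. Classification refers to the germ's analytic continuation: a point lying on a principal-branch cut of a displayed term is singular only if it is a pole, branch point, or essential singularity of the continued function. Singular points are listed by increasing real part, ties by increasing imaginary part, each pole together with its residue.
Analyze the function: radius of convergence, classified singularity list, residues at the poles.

Branch term (2/5)*sqrt(1 - φ/(3/2)): its argument vanishes at φ = 3/2, a square-root branch point, modulus 3/2.
The radius of convergence is the smallest modulus among the singular points: 3/2.

Radius of convergence at 0: 3/2.
At 3/2: an algebraic (square-root) branch point.


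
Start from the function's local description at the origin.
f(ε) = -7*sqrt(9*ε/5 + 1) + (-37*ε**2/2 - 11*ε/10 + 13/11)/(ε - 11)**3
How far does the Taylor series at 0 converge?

Denominator factor (ε - 11)^3: pole of order 3 at 11, modulus 11.
Branch term (-7)*sqrt(1 - ε/(-5/9)): its argument vanishes at ε = -5/9, a square-root branch point, modulus 5/9.
The radius of convergence is the smallest modulus among the singular points: 5/9.

The radius of convergence is 5/9.


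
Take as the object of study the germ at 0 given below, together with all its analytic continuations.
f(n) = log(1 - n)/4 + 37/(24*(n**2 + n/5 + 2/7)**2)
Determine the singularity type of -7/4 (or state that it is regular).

Denominator factors: n**2 + n/5 + 2/7 = 1679/560 at n = -7/4 — none vanishes.
Branch term log(1 - n/(1)): argument at -7/4 is 11/4, nonzero, so -7/4 is not its branch point (a point on a principal cut is still regular for the continued germ).
So the germ continues analytically to -7/4.

The point is a regular point.


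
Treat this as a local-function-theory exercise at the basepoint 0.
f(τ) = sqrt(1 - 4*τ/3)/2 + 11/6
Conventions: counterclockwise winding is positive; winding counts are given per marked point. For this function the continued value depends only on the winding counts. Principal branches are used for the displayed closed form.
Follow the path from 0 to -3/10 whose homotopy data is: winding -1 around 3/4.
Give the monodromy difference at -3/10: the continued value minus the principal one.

Continued minus principal equals -(1/5)*sqrt(35).

The rational part is single-valued and drops out of the difference; each branch term changes only by its own monodromy.
(1/2)*sqrt(1 - τ/(3/4)): winding -1 is odd, the square root flips sign, contributing -2*(1/2)*sqrt(1 - (-3/10)/(3/4)) = -2*(1/2)*sqrt(7/5) = -(1/5)*sqrt(35).
Summing the contributions at τ = -3/10 gives -(1/5)*sqrt(35).


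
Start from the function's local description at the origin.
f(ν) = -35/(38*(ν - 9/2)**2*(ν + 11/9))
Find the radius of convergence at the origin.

Denominator factor (ν - 9/2)^2: pole of order 2 at 9/2, modulus 9/2.
Denominator factor (ν + 11/9): pole of order 1 at -11/9, modulus 11/9.
The radius of convergence is the smallest modulus among the singular points: 11/9.

The radius of convergence is 11/9.


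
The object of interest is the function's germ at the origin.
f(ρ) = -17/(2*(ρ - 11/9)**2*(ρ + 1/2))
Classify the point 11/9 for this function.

The point is a pole of order 2.

The denominator factor ρ - 11/9 vanishes at 11/9 and appears to the power 2; the numerator there equals -17/2, nonzero, and no other factor vanishes.
Hence a pole whose order is the multiplicity, 2.


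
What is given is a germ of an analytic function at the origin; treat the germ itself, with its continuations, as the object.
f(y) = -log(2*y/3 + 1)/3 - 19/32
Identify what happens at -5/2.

There is no denominator, hence no pole anywhere.
Branch term log(1 - y/(-3/2)): argument at -5/2 is -2/3, nonzero, so -5/2 is not its branch point (a point on a principal cut is still regular for the continued germ).
So the germ continues analytically to -5/2.

The point is a regular point.


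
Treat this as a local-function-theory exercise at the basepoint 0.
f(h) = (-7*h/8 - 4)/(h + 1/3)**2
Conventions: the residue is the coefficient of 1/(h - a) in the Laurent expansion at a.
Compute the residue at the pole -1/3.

At the order-2 pole -1/3 set g(h) = (h - (-1/3))^2*f(h) = -7*h/8 - 4.
Order-2 pole: residue = g'(a); g'(-1/3) = -7/8, so the residue is -7/8.

The residue is -7/8.


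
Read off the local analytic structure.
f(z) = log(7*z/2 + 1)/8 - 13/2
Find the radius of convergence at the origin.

Branch term (1/8)*log(1 - z/(-2/7)): its argument vanishes at z = -2/7, a logarithmic branch point, modulus 2/7.
The radius of convergence is the smallest modulus among the singular points: 2/7.

The radius of convergence is 2/7.


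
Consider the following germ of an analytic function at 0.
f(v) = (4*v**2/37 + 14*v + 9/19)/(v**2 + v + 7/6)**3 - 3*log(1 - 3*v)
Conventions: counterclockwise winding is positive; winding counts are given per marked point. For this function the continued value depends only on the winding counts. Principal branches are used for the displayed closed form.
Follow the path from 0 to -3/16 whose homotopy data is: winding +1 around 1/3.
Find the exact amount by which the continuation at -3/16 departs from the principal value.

The rational part is single-valued and drops out of the difference; each branch term changes only by its own monodromy.
(-3)*log(1 - v/(1/3)): each positive loop around 1/3 adds 2*pi*i to the log, so winding +1 contributes (-3)*(1)*2*pi*i = -(6)*pi*i.
Summing the contributions at v = -3/16 gives -(6)*pi*i.

Continued minus principal equals -(6)*pi*i.


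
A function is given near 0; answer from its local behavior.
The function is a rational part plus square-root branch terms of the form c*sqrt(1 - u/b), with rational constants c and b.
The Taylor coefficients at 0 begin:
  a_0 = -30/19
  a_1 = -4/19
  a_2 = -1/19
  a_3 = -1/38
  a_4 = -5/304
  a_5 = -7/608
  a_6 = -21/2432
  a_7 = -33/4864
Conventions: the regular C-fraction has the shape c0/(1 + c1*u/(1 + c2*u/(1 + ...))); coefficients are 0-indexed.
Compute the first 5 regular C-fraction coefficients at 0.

The regular C-fraction coefficients are [-30/19, -2/15, -7/60, -15/28, 1/28].

Taylor coefficients (read off): a_0 = -30/19, a_1 = -4/19, a_2 = -1/19, a_3 = -1/38, a_4 = -5/304.
c0 = a_0 = -30/19. Peel one level at a time: if S = 1 + c*u/S' with S'(0) = 1, then c is the u-coefficient of S and S' = c*u/(S - 1).
S_1 = c0/f = 1 + (-2/15)*u + (-7/450)*u^2 + ...; c1 = -2/15.
S_2 = c1*u/(S_1 - 1) = 1 + (-7/60)*u + (-1/16)*u^2 + ...; c2 = -7/60.
S_3 = c2*u/(S_2 - 1) = 1 + (-15/28)*u + (15/784)*u^2 + ...; c3 = -15/28.
S_4 = c3*u/(S_3 - 1) = 1 + (1/28)*u + ...; c4 = 1/28.


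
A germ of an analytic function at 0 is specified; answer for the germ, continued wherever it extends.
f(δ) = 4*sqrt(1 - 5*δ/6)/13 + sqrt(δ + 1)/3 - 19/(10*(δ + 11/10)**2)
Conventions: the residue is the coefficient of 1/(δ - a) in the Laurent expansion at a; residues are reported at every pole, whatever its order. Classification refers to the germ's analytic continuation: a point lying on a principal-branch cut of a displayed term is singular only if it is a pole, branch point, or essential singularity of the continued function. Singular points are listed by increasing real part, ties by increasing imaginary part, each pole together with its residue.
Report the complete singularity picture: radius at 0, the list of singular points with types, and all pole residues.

Denominator factor (δ + 11/10)^2: pole of order 2 at -11/10, modulus 11/10.
Branch term (1/3)*sqrt(1 - δ/(-1)): its argument vanishes at δ = -1, a square-root branch point, modulus 1.
Branch term (4/13)*sqrt(1 - δ/(6/5)): its argument vanishes at δ = 6/5, a square-root branch point, modulus 6/5.
The radius of convergence is the smallest modulus among the singular points: 1.
The branch terms are analytic at -11/10 and contribute nothing to the residue; only the rational part matters.
At the order-2 pole -11/10 set g(δ) = (δ - (-11/10))^2*(rational part) = -19/10.
Order-2 pole: residue = g'(a); g'(-11/10) = 0, so the residue is 0.
List the singular points by increasing real part (a conjugate pair: the negative imaginary part first).

Radius of convergence at 0: 1.
At -11/10: a pole of order 2; residue 0.
At -1: an algebraic (square-root) branch point.
At 6/5: an algebraic (square-root) branch point.


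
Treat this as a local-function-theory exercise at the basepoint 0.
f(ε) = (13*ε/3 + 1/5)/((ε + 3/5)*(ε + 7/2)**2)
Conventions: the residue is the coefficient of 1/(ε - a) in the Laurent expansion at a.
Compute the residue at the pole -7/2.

The residue is 240/841.

At the order-2 pole -7/2 set g(ε) = (ε - (-7/2))^2*f(ε) = (13*ε/3 + 1/5)/(ε + 3/5).
Order-2 pole: residue = g'(a); g'(-7/2) = 240/841, so the residue is 240/841.


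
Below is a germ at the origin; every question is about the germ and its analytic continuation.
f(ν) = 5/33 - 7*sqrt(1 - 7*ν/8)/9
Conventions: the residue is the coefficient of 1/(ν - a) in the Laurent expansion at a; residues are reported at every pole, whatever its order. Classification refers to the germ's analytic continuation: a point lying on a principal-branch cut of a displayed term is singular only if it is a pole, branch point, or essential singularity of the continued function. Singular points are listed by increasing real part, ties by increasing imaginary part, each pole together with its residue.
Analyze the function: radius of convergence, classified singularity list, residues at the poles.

Radius of convergence at 0: 8/7.
At 8/7: an algebraic (square-root) branch point.

Branch term (-7/9)*sqrt(1 - ν/(8/7)): its argument vanishes at ν = 8/7, a square-root branch point, modulus 8/7.
The radius of convergence is the smallest modulus among the singular points: 8/7.


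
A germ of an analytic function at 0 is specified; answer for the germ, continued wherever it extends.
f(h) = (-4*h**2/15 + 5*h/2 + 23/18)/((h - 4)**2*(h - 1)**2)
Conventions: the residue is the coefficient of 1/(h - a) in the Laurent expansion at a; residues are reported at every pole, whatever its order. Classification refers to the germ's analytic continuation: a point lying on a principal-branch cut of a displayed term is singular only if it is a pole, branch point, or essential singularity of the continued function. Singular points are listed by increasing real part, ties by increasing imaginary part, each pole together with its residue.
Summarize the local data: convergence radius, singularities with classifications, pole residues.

Radius of convergence at 0: 1.
At 1: a pole of order 2; residue 1163/2430.
At 4: a pole of order 2; residue -1163/2430.

Denominator factor (h - 4)^2: pole of order 2 at 4, modulus 4.
Denominator factor (h - 1)^2: pole of order 2 at 1, modulus 1.
The radius of convergence is the smallest modulus among the singular points: 1.
At the order-2 pole 1 set g(h) = (h - (1))^2*f(h) = (-4*h**2/15 + 5*h/2 + 23/18)/(h - 4)**2.
Order-2 pole: residue = g'(a); g'(1) = 1163/2430, so the residue is 1163/2430.
At the order-2 pole 4 set g(h) = (h - (4))^2*f(h) = (-4*h**2/15 + 5*h/2 + 23/18)/(h - 1)**2.
Order-2 pole: residue = g'(a); g'(4) = -1163/2430, so the residue is -1163/2430.
List the singular points by increasing real part (a conjugate pair: the negative imaginary part first).


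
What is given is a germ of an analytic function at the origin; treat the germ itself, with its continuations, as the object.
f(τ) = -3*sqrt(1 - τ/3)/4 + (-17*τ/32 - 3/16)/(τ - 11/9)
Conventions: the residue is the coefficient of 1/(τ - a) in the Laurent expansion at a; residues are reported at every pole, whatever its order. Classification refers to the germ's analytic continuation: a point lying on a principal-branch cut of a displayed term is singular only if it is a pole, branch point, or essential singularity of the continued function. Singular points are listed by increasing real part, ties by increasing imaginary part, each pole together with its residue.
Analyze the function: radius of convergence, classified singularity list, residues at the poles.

Denominator factor (τ - 11/9): pole of order 1 at 11/9, modulus 11/9.
Branch term (-3/4)*sqrt(1 - τ/(3)): its argument vanishes at τ = 3, a square-root branch point, modulus 3.
The radius of convergence is the smallest modulus among the singular points: 11/9.
The branch term is analytic at 11/9 and contributes nothing to the residue; only the rational part matters.
At the order-1 pole 11/9 set g(τ) = (τ - (11/9))*(rational part) = -17*τ/32 - 3/16.
Simple pole: residue = g(a) at a = 11/9, which is -241/288.
List the singular points by increasing real part (a conjugate pair: the negative imaginary part first).

Radius of convergence at 0: 11/9.
At 11/9: a pole of order 1; residue -241/288.
At 3: an algebraic (square-root) branch point.


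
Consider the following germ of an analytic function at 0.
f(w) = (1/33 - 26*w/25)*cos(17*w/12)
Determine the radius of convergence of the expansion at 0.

The factor cos(17*w/12) is entire and contributes no finite singular point.
The polynomial part has no poles.
No finite singular points: the Taylor series at 0 converges everywhere.

The radius of convergence is infinite.


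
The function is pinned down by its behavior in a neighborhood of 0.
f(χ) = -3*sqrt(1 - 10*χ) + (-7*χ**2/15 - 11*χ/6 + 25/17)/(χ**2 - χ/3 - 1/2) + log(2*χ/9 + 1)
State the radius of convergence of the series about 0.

Denominator factor (χ**2 - χ/3 - 1/2): discriminant 19/9, real irrational roots 1/6 + (1/6)*sqrt(19) and 1/6 - (1/6)*sqrt(19); poles of order 1, moduli 1/6 + (1/6)*sqrt(19) and -1/6 + (1/6)*sqrt(19).
Branch term (-3)*sqrt(1 - χ/(1/10)): its argument vanishes at χ = 1/10, a square-root branch point, modulus 1/10.
Branch term (1)*log(1 - χ/(-9/2)): its argument vanishes at χ = -9/2, a logarithmic branch point, modulus 9/2.
The radius of convergence is the smallest modulus among the singular points: 1/10.

The radius of convergence is 1/10.


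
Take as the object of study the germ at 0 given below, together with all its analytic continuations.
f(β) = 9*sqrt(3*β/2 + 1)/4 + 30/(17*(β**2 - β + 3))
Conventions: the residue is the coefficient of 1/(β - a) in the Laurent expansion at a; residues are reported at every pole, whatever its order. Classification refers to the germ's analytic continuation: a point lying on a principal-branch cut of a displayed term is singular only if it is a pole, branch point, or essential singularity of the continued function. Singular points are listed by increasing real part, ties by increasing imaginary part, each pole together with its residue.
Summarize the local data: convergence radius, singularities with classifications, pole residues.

Radius of convergence at 0: 2/3.
At -2/3: an algebraic (square-root) branch point.
At (1/2) - ((1/2)*sqrt(11))*i: a pole of order 1; residue ((30/187)*sqrt(11))*i.
At (1/2) + ((1/2)*sqrt(11))*i: a pole of order 1; residue -((30/187)*sqrt(11))*i.

Denominator factor (β**2 - β + 3): discriminant -11, complex-conjugate roots (1/2) + ((1/2)*sqrt(11))*i and (1/2) - ((1/2)*sqrt(11))*i; poles of order 1, moduli sqrt(3) and sqrt(3).
Branch term (9/4)*sqrt(1 - β/(-2/3)): its argument vanishes at β = -2/3, a square-root branch point, modulus 2/3.
The radius of convergence is the smallest modulus among the singular points: 2/3.
The branch term is analytic at (1/2) - ((1/2)*sqrt(11))*i and contributes nothing to the residue; only the rational part matters.
The factor β**2 - β + 3 splits as (β - a)(β - a') with a = (1/2) - ((1/2)*sqrt(11))*i, a' = (1/2) + ((1/2)*sqrt(11))*i. At the order-1 pole a set g(β) = (β - a)*(rational part) = [30/17] / (β - a').
Simple pole: residue = g(a) at a = (1/2) - ((1/2)*sqrt(11))*i, which is ((30/187)*sqrt(11))*i.
The branch term is analytic at (1/2) + ((1/2)*sqrt(11))*i and contributes nothing to the residue; only the rational part matters.
The factor β**2 - β + 3 splits as (β - a)(β - a') with a = (1/2) + ((1/2)*sqrt(11))*i, a' = (1/2) - ((1/2)*sqrt(11))*i. At the order-1 pole a set g(β) = (β - a)*(rational part) = [30/17] / (β - a').
Simple pole: residue = g(a) at a = (1/2) + ((1/2)*sqrt(11))*i, which is -((30/187)*sqrt(11))*i.
List the singular points by increasing real part (a conjugate pair: the negative imaginary part first).


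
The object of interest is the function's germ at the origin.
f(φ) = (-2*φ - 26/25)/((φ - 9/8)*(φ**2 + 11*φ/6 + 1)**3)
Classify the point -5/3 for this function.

The point is a regular point.

Denominator factors: φ - 9/8 = -67/24 at φ = -5/3; φ**2 + 11*φ/6 + 1 = 13/18 at φ = -5/3 — none vanishes.
So the germ continues analytically to -5/3.


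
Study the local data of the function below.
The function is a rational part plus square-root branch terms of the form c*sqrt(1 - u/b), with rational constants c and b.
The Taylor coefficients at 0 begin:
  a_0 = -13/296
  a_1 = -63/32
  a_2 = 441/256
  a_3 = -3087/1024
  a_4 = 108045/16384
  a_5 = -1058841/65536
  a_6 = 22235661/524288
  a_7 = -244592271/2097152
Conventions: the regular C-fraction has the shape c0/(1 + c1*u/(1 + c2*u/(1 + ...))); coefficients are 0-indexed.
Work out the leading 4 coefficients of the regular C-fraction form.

Taylor coefficients (read off): a_0 = -13/296, a_1 = -63/32, a_2 = 441/256, a_3 = -3087/1024.
c0 = a_0 = -13/296. Peel one level at a time: if S = 1 + c*u/S' with S'(0) = 1, then c is the u-coefficient of S and S' = c*u/(S - 1).
S_1 = c0/f = 1 + (-2331/52)*u + (11079243/5408)*u^2 + ...; c1 = -2331/52.
S_2 = c1*u/(S_1 - 1) = 1 + (4753/104)*u + (-49/64)*u^2 + ...; c2 = 4753/104.
S_3 = c2*u/(S_2 - 1) = 1 + (13/776)*u + ...; c3 = 13/776.

The regular C-fraction coefficients are [-13/296, -2331/52, 4753/104, 13/776].


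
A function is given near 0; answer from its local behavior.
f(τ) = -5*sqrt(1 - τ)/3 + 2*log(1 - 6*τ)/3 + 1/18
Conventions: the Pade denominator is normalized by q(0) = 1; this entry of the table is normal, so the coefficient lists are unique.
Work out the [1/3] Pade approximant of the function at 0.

Taylor coefficients needed (expand at 0): a_0 = -29/18, a_1 = -19/6, a_2 = -283/24, a_3 = -2299/48, a_4 = -82919/384.
Write the denominator as Q(τ) = 1 + q1*τ + q2*τ^2 + q3*τ^3. Requiring Q*f - P = O(τ^5) with deg P <= 1 kills the coefficients of τ^2..τ^4 in Q*f:
  τ^2: a_2 + q1*a_1 + q2*a_0 = 0, i.e. -283/24 + (-19/6)*q1 + (-29/18)*q2 = 0.
  τ^3: a_3 + q1*a_2 + q2*a_1 + q3*a_0 = 0, i.e. -2299/48 + (-283/24)*q1 + (-19/6)*q2 + (-29/18)*q3 = 0.
  τ^4: a_4 + q1*a_3 + q2*a_2 + q3*a_1 = 0, i.e. -82919/384 + (-2299/48)*q1 + (-283/24)*q2 + (-19/6)*q3 = 0.
Solving this linear system: q1 = -26173403/4448888, q2 = 993843/234152, q3 = 88755207/17795552.
The numerator is Q*f truncated at degree 1: P0 = a_0 = -29/18; P1 = a_1 + q1*a_0 = 505442071/80079984.

The Pade approximant has numerator coefficients [-29/18, 505442071/80079984]; denominator coefficients [1, -26173403/4448888, 993843/234152, 88755207/17795552].


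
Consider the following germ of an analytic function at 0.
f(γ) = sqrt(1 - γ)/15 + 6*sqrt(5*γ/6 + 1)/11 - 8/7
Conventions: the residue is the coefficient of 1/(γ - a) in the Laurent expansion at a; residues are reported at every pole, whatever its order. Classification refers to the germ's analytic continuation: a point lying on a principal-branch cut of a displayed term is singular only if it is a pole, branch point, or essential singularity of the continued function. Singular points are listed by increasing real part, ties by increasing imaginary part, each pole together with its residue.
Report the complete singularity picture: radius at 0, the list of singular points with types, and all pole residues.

Radius of convergence at 0: 1.
At -6/5: an algebraic (square-root) branch point.
At 1: an algebraic (square-root) branch point.

Branch term (1/15)*sqrt(1 - γ/(1)): its argument vanishes at γ = 1, a square-root branch point, modulus 1.
Branch term (6/11)*sqrt(1 - γ/(-6/5)): its argument vanishes at γ = -6/5, a square-root branch point, modulus 6/5.
The radius of convergence is the smallest modulus among the singular points: 1.
List the singular points by increasing real part (a conjugate pair: the negative imaginary part first).


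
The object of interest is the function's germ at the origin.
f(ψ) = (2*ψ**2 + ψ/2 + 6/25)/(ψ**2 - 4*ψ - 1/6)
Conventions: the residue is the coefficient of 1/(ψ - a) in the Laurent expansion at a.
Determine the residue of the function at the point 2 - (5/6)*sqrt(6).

The residue is 17/4 - (659/375)*sqrt(6).

The factor ψ**2 - 4*ψ - 1/6 splits as (ψ - a)(ψ - a') with a = 2 - (5/6)*sqrt(6), a' = 2 + (5/6)*sqrt(6). At the order-1 pole a set g(ψ) = (ψ - a)*f(ψ) = [2*ψ**2 + ψ/2 + 6/25] / (ψ - a').
Simple pole: residue = g(a) at a = 2 - (5/6)*sqrt(6), which is 17/4 - (659/375)*sqrt(6).


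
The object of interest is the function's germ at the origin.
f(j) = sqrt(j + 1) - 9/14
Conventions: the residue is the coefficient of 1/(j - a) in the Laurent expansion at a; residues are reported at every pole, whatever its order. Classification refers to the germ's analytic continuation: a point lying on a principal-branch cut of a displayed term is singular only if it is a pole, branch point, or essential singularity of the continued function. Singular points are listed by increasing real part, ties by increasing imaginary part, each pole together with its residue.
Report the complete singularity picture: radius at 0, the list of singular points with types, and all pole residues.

Radius of convergence at 0: 1.
At -1: an algebraic (square-root) branch point.

Branch term (1)*sqrt(1 - j/(-1)): its argument vanishes at j = -1, a square-root branch point, modulus 1.
The radius of convergence is the smallest modulus among the singular points: 1.


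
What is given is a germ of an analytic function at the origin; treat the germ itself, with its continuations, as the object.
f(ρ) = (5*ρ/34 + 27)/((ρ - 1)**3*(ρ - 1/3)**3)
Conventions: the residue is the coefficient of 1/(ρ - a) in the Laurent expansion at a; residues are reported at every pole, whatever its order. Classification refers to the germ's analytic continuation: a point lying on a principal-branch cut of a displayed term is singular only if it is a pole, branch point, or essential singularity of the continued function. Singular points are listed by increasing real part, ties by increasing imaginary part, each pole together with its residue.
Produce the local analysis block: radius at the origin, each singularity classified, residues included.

Radius of convergence at 0: 1/3.
At 1/3: a pole of order 3; residue -167913/136.
At 1: a pole of order 3; residue 167913/136.

Denominator factor (ρ - 1/3)^3: pole of order 3 at 1/3, modulus 1/3.
Denominator factor (ρ - 1)^3: pole of order 3 at 1, modulus 1.
The radius of convergence is the smallest modulus among the singular points: 1/3.
At the order-3 pole 1/3 set g(ρ) = (ρ - (1/3))^3*f(ρ) = (5*ρ/34 + 27)/(ρ - 1)**3.
Order-3 pole: residue = g''(a)/2; g''(1/3) = -167913/68, so the residue is -167913/136.
At the order-3 pole 1 set g(ρ) = (ρ - (1))^3*f(ρ) = (5*ρ/34 + 27)/(ρ - 1/3)**3.
Order-3 pole: residue = g''(a)/2; g''(1) = 167913/68, so the residue is 167913/136.
List the singular points by increasing real part (a conjugate pair: the negative imaginary part first).


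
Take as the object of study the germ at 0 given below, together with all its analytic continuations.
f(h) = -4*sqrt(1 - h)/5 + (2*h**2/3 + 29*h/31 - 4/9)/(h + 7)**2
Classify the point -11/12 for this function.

The point is a regular point.

Denominator factors: h + 7 = 73/12 at h = -11/12 — none vanishes.
Branch term sqrt(1 - h/(1)): argument at -11/12 is 23/12, nonzero, so -11/12 is not its branch point (a point on a principal cut is still regular for the continued germ).
So the germ continues analytically to -11/12.


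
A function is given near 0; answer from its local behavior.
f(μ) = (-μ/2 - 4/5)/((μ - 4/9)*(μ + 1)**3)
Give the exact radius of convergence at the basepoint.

Denominator factor (μ + 1)^3: pole of order 3 at -1, modulus 1.
Denominator factor (μ - 4/9): pole of order 1 at 4/9, modulus 4/9.
The radius of convergence is the smallest modulus among the singular points: 4/9.

The radius of convergence is 4/9.


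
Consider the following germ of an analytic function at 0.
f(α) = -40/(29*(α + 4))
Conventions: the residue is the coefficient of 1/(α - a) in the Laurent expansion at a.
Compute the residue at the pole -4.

At the order-1 pole -4 set g(α) = (α - (-4))*f(α) = -40/29.
Simple pole: residue = g(a) at a = -4, which is -40/29.

The residue is -40/29.


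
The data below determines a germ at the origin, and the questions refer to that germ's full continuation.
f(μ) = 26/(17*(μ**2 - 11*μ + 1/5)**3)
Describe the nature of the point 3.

Denominator factors: μ**2 - 11*μ + 1/5 = -119/5 at μ = 3 — none vanishes.
So the germ continues analytically to 3.

The point is a regular point.


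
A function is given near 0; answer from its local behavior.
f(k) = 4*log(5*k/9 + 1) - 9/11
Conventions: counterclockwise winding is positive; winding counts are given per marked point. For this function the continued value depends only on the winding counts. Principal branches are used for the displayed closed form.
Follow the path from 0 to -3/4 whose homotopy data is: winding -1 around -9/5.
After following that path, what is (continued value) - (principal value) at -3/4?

The rational part is single-valued and drops out of the difference; each branch term changes only by its own monodromy.
(4)*log(1 - k/(-9/5)): each positive loop around -9/5 adds 2*pi*i to the log, so winding -1 contributes (4)*(-1)*2*pi*i = -(8)*pi*i.
Summing the contributions at k = -3/4 gives -(8)*pi*i.

Continued minus principal equals -(8)*pi*i.


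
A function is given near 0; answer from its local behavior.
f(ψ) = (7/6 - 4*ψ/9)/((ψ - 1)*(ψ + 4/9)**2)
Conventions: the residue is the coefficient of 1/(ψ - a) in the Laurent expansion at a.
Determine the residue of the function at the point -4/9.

At the order-2 pole -4/9 set g(ψ) = (ψ - (-4/9))^2*f(ψ) = (7/6 - 4*ψ/9)/(ψ - 1).
Order-2 pole: residue = g'(a); g'(-4/9) = -9/26, so the residue is -9/26.

The residue is -9/26.


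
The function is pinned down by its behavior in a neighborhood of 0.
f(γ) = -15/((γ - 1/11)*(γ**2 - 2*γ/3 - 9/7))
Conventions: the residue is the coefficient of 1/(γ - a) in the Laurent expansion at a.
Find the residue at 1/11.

The residue is 7623/680.

At the order-1 pole 1/11 set g(γ) = (γ - (1/11))*f(γ) = -15/(γ**2 - 2*γ/3 - 9/7).
Simple pole: residue = g(a) at a = 1/11, which is 7623/680.


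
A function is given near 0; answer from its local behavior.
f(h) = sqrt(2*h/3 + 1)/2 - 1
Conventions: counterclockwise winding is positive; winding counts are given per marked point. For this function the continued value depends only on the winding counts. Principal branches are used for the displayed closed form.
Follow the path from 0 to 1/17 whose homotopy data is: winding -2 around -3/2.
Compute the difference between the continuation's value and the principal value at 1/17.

The rational part is single-valued and drops out of the difference; each branch term changes only by its own monodromy.
(1/2)*sqrt(1 - h/(-3/2)): winding -2 is even, the square root returns to the same sheet, contribution 0.
Summing the contributions at h = 1/17 gives 0.

Continued minus principal equals 0.


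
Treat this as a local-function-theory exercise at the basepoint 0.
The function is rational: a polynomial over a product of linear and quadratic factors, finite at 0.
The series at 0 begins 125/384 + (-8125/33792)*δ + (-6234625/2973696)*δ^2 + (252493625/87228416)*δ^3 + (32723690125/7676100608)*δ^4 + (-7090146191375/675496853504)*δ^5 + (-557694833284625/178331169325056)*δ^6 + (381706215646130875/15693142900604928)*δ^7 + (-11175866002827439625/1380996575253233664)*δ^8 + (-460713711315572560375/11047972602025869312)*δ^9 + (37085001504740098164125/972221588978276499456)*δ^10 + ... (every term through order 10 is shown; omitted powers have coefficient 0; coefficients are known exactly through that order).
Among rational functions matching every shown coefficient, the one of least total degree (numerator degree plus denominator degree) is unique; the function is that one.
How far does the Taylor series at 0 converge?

No rational of total degree below 9 reproduces all 11 coefficients; solving the [2/7] Pade equations on them gives f(δ) = (-4*δ**2 + δ + 4/3)/((δ + 8)*(δ**2 + 4*δ/11 + 4/5)**3), whose expansion matches every shown term.
Denominator factor (δ**2 + 4*δ/11 + 4/5)^3: discriminant -1856/605, complex-conjugate roots (-2/11) + ((4/55)*sqrt(145))*i and (-2/11) - ((4/55)*sqrt(145))*i; poles of order 3, moduli (2/5)*sqrt(5) and (2/5)*sqrt(5).
Denominator factor (δ + 8): pole of order 1 at -8, modulus 8.
The radius of convergence is the smallest modulus among the singular points: (2/5)*sqrt(5).

The radius of convergence is (2/5)*sqrt(5).


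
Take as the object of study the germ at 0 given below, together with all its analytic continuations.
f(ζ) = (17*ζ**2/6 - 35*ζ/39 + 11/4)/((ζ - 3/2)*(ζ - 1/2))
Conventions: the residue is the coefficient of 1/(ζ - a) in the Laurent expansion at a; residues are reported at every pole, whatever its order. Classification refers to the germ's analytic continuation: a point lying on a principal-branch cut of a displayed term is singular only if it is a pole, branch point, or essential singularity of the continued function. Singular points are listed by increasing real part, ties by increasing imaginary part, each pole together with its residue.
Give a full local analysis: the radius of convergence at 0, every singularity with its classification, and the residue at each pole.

Radius of convergence at 0: 1/2.
At 1/2: a pole of order 1; residue -313/104.
At 3/2: a pole of order 1; residue 809/104.

Denominator factor (ζ - 1/2): pole of order 1 at 1/2, modulus 1/2.
Denominator factor (ζ - 3/2): pole of order 1 at 3/2, modulus 3/2.
The radius of convergence is the smallest modulus among the singular points: 1/2.
At the order-1 pole 1/2 set g(ζ) = (ζ - (1/2))*f(ζ) = (17*ζ**2/6 - 35*ζ/39 + 11/4)/(ζ - 3/2).
Simple pole: residue = g(a) at a = 1/2, which is -313/104.
At the order-1 pole 3/2 set g(ζ) = (ζ - (3/2))*f(ζ) = (17*ζ**2/6 - 35*ζ/39 + 11/4)/(ζ - 1/2).
Simple pole: residue = g(a) at a = 3/2, which is 809/104.
List the singular points by increasing real part (a conjugate pair: the negative imaginary part first).


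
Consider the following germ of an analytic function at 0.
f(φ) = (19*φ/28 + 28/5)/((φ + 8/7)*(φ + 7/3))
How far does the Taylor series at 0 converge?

Denominator factor (φ + 7/3): pole of order 1 at -7/3, modulus 7/3.
Denominator factor (φ + 8/7): pole of order 1 at -8/7, modulus 8/7.
The radius of convergence is the smallest modulus among the singular points: 8/7.

The radius of convergence is 8/7.


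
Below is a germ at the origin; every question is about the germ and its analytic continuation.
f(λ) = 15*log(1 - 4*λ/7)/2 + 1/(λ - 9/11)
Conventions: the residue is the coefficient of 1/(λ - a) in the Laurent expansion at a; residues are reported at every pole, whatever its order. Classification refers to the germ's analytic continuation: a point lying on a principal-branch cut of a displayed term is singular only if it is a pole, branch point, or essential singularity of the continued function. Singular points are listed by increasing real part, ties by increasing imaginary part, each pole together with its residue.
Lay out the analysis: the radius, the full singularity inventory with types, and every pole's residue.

Denominator factor (λ - 9/11): pole of order 1 at 9/11, modulus 9/11.
Branch term (15/2)*log(1 - λ/(7/4)): its argument vanishes at λ = 7/4, a logarithmic branch point, modulus 7/4.
The radius of convergence is the smallest modulus among the singular points: 9/11.
The branch term is analytic at 9/11 and contributes nothing to the residue; only the rational part matters.
At the order-1 pole 9/11 set g(λ) = (λ - (9/11))*(rational part) = 1.
Simple pole: residue = g(a) at a = 9/11, which is 1.
List the singular points by increasing real part (a conjugate pair: the negative imaginary part first).

Radius of convergence at 0: 9/11.
At 9/11: a pole of order 1; residue 1.
At 7/4: a logarithmic branch point.


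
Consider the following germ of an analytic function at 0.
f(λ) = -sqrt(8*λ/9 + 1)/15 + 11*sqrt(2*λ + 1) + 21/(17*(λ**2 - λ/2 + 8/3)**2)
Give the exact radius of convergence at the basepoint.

Denominator factor (λ**2 - λ/2 + 8/3)^2: discriminant -125/12, complex-conjugate roots (1/4) + ((5/12)*sqrt(15))*i and (1/4) - ((5/12)*sqrt(15))*i; poles of order 2, moduli (2/3)*sqrt(6) and (2/3)*sqrt(6).
Branch term (11)*sqrt(1 - λ/(-1/2)): its argument vanishes at λ = -1/2, a square-root branch point, modulus 1/2.
Branch term (-1/15)*sqrt(1 - λ/(-9/8)): its argument vanishes at λ = -9/8, a square-root branch point, modulus 9/8.
The radius of convergence is the smallest modulus among the singular points: 1/2.

The radius of convergence is 1/2.


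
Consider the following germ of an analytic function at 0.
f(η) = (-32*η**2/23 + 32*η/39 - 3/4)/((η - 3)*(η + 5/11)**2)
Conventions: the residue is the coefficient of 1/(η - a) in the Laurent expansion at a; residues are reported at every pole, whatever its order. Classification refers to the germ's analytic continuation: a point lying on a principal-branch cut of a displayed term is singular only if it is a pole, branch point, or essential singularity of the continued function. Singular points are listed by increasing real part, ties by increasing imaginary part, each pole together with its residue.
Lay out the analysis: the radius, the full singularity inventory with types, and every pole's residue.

Denominator factor (η - 3): pole of order 1 at 3, modulus 3.
Denominator factor (η + 5/11)^2: pole of order 2 at -5/11, modulus 5/11.
The radius of convergence is the smallest modulus among the singular points: 5/11.
At the order-2 pole -5/11 set g(η) = (η - (-5/11))^2*f(η) = (-32*η**2/23 + 32*η/39 - 3/4)/(η - 3).
Order-2 pole: residue = g'(a); g'(-5/11) = -838407/1727024, so the residue is -838407/1727024.
At the order-1 pole 3 set g(η) = (η - (3))*f(η) = (-32*η**2/23 + 32*η/39 - 3/4)/(η + 5/11)**2.
Simple pole: residue = g(a) at a = 3, which is -1564409/1727024.
List the singular points by increasing real part (a conjugate pair: the negative imaginary part first).

Radius of convergence at 0: 5/11.
At -5/11: a pole of order 2; residue -838407/1727024.
At 3: a pole of order 1; residue -1564409/1727024.
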